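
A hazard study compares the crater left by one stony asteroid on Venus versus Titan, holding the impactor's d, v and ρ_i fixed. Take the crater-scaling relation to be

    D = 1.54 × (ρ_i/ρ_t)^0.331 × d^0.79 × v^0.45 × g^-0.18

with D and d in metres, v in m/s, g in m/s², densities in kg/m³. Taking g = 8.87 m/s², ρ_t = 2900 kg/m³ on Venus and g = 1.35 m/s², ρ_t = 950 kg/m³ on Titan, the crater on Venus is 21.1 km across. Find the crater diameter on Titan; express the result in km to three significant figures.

D ≈ 42.8 km

The impactor-only factors (d, v, ρ_i) cancel in the ratio, leaving D_Titan/D_Venus = (g_Titan/g_Venus)^-0.18 · (ρ_t,Venus/ρ_t,Titan)^0.331.
(1.35/8.87)^-0.18 = 0.1522^-0.18 = 1.403
(2900/950)^0.331 = 3.053^0.331 = 1.447
Ratio = 1.403 × 1.447 = 2.030
D_Titan = 2.030 × 21.1 km = 42.8 km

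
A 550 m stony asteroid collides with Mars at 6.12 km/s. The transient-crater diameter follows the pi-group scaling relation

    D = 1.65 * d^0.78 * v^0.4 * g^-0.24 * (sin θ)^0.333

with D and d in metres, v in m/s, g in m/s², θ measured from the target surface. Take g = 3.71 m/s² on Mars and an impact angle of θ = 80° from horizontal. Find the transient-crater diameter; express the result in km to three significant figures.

In SI units: v = 6120 m/s.
d^0.78 = 550^0.78 = 137.2
v^0.4 = 6120^0.4 = 32.71
g^-0.24 = 3.71^-0.24 = 0.7300
(sin 80°)^0.333 = 0.9848^0.333 = 0.9949
D = 1.65 × 137.2 × 32.71 × 0.7300 × 0.9949 = 5378 m
   = 5.378 km

D ≈ 5.38 km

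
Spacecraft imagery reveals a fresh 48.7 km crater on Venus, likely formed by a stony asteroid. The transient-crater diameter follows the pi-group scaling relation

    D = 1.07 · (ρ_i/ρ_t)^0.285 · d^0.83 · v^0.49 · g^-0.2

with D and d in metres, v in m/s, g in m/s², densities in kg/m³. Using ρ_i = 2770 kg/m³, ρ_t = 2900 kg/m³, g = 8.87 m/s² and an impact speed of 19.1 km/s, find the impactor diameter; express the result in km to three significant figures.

Rearranging for d: d = [D / (1.07 · (2770/2900)^0.285 · 19100^0.49 · 8.87^-0.2)]^(1/0.83).
D = 48700 m.
(2770/2900)^0.285 = 0.9870
19100^0.49 = 125.2
8.87^-0.2 = 0.6463
Denominator = 1.07 × 0.9870 × 125.2 × 0.6463 = 85.46
D / 85.46 = 48700 / 85.46 = 569.9
d = 569.9^(1/0.83) = 569.9^1.2048 = 2090 m

d ≈ 2.09 km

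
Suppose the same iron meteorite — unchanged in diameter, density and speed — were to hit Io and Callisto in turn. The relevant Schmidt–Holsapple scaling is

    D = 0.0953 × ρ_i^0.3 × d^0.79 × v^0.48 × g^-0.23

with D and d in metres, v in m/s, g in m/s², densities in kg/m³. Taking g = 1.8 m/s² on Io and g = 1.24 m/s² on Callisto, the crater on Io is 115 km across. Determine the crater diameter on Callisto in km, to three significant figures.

D ≈ 125 km

All impactor-dependent factors cancel in the ratio, leaving D_Callisto/D_Io = (g_Callisto/g_Io)^-0.23.
(1.24/1.8)^-0.23 = 0.6889^-0.23 = 1.089
D_Callisto = 1.089 × 115 km = 125 km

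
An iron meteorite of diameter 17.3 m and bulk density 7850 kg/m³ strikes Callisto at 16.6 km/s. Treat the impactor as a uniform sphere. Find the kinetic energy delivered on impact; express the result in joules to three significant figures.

v = 16600 m/s.
Mass m = (π/6) ρ d³ = (π/6) × 7850 × (17.3)³ = 2.128 × 10^7 kg
E = ½ m v² = 0.5 × 2.128 × 10^7 × (16600)² = 2.932 × 10^15 J

E ≈ 2.93 × 10^15 J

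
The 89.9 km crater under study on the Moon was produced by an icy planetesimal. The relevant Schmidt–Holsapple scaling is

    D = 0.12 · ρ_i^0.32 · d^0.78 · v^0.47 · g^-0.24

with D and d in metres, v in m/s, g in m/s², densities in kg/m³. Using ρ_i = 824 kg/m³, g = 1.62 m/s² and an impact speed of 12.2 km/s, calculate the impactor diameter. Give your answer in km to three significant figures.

d ≈ 8.66 km

Rearranging for d: d = [D / (0.12 · 824^0.32 · 12200^0.47 · 1.62^-0.24)]^(1/0.78).
D = 89900 m.
824^0.32 = 8.572
12200^0.47 = 83.29
1.62^-0.24 = 0.8907
Denominator = 0.12 × 8.572 × 83.29 × 0.8907 = 76.31
D / 76.31 = 89900 / 76.31 = 1178
d = 1178^(1/0.78) = 1178^1.2821 = 8660 m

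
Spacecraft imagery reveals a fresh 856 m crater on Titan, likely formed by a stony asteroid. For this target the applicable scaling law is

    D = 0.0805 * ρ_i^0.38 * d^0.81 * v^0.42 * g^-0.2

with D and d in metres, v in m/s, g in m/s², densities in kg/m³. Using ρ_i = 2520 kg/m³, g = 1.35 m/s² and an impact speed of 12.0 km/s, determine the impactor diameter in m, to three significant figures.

Rearranging for d: d = [D / (0.0805 · 2520^0.38 · 12000^0.42 · 1.35^-0.2)]^(1/0.81).
2520^0.38 = 19.61
12000^0.42 = 51.67
1.35^-0.2 = 0.9417
Denominator = 0.0805 × 19.61 × 51.67 × 0.9417 = 76.81
D / 76.81 = 856 / 76.81 = 11.14
d = 11.14^(1/0.81) = 11.14^1.2346 = 19.61 m

d ≈ 19.6 m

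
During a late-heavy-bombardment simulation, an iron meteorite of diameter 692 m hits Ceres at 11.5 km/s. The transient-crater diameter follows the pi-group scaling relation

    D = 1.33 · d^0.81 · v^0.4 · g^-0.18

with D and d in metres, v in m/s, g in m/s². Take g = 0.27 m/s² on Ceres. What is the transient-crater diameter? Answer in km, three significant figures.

In SI units: v = 11500 m/s.
d^0.81 = 692^0.81 = 199.7
v^0.4 = 11500^0.4 = 42.10
g^-0.18 = 0.27^-0.18 = 1.266
D = 1.33 × 199.7 × 42.10 × 1.266 = 14156 m
   = 14.16 km

D ≈ 14.2 km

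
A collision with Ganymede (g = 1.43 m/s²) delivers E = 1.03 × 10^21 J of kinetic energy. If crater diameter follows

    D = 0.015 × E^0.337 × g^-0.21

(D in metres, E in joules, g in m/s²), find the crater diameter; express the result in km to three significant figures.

D ≈ 168 km

E^0.337 = (1.03 × 10^21)^0.337 = 1.206 × 10^7
g^-0.21 = 1.43^-0.21 = 0.9276
D = 0.015 × 1.206 × 10^7 × 0.9276 = 1.678 × 10^5 m
   = 167.8 km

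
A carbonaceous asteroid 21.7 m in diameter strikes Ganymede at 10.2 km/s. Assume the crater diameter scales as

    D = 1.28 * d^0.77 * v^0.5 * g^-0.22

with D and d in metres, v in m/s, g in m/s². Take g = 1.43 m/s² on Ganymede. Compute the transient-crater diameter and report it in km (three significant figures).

In SI units: v = 10200 m/s.
d^0.77 = 21.7^0.77 = 10.69
v^0.5 = 10200^0.5 = 101.0
g^-0.22 = 1.43^-0.22 = 0.9243
D = 1.28 × 10.69 × 101.0 × 0.9243 = 1277 m
   = 1.277 km

D ≈ 1.28 km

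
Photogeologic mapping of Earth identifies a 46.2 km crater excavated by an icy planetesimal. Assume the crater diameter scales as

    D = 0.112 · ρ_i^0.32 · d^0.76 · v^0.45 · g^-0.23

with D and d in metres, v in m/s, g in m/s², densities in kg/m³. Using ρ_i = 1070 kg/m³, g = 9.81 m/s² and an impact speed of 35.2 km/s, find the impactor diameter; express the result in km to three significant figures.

d ≈ 5.26 km

Rearranging for d: d = [D / (0.112 · 1070^0.32 · 35200^0.45 · 9.81^-0.23)]^(1/0.76).
D = 46200 m.
1070^0.32 = 9.320
35200^0.45 = 111.2
9.81^-0.23 = 0.5914
Denominator = 0.112 × 9.320 × 111.2 × 0.5914 = 68.65
D / 68.65 = 46200 / 68.65 = 673.0
d = 673.0^(1/0.76) = 673.0^1.3158 = 5261 m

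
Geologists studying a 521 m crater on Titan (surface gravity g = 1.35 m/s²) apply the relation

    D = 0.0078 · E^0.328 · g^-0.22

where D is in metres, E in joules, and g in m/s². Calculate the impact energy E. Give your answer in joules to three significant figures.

E ≈ 6.27 × 10^14 J

Rearranging: E = [D / (0.0078 · g^-0.22)]^(1/0.328).
g^-0.22 = 1.35^-0.22 = 0.9361
D / (0.0078 × 0.9361) = 521 / (7.302 × 10^-3) = 7.135 × 10^4
E = (7.135 × 10^4)^3.0488 = 6.267 × 10^14 J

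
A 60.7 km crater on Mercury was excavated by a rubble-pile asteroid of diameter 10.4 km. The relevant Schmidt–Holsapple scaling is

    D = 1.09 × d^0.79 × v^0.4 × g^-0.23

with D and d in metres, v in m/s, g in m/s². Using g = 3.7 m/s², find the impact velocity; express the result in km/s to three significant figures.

Rearranging for v: v = [D / (1.09 · 10400^0.79 · 3.7^-0.23)]^(1/0.4).
D = 60700 m.
10400^0.79 = 1491
3.7^-0.23 = 0.7401
Denominator = 1.09 × 1491 × 0.7401 = 1203
D / 1203 = 60700 / 1203 = 50.46
v = 50.46^(1/0.4) = 50.46^2.5 = 18087 m/s

v ≈ 18.1 km/s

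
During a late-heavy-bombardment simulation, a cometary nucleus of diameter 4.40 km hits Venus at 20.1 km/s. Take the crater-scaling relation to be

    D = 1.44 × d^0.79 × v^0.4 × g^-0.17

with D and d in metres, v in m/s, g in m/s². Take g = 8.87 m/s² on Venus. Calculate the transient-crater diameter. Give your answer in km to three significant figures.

In SI units: d = 4400 m, v = 20100 m/s.
d^0.79 = 4400^0.79 = 755.7
v^0.4 = 20100^0.4 = 52.64
g^-0.17 = 8.87^-0.17 = 0.6900
D = 1.44 × 755.7 × 52.64 × 0.6900 = 39525 m
   = 39.53 km

D ≈ 39.5 km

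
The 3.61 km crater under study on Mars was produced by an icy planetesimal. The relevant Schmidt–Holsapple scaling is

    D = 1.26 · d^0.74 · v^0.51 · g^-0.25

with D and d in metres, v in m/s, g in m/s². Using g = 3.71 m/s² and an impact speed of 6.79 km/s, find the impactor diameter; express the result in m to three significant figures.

Rearranging for d: d = [D / (1.26 · 6790^0.51 · 3.71^-0.25)]^(1/0.74).
D = 3610 m.
6790^0.51 = 90.00
3.71^-0.25 = 0.7205
Denominator = 1.26 × 90.00 × 0.7205 = 81.70
D / 81.70 = 3610 / 81.70 = 44.19
d = 44.19^(1/0.74) = 44.19^1.3514 = 167.3 m

d ≈ 167 m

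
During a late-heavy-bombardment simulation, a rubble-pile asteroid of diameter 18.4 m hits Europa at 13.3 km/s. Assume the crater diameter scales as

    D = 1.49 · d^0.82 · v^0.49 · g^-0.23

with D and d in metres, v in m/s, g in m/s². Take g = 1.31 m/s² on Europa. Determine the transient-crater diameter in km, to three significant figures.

D ≈ 1.60 km

In SI units: v = 13300 m/s.
d^0.82 = 18.4^0.82 = 10.89
v^0.49 = 13300^0.49 = 104.9
g^-0.23 = 1.31^-0.23 = 0.9398
D = 1.49 × 10.89 × 104.9 × 0.9398 = 1600 m
   = 1.600 km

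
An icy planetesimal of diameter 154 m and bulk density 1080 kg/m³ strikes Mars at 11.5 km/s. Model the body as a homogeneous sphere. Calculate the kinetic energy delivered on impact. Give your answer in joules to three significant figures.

E ≈ 1.37 × 10^17 J

v = 11500 m/s.
Mass m = (π/6) ρ d³ = (π/6) × 1080 × (154)³ = 2.065 × 10^9 kg
E = ½ m v² = 0.5 × 2.065 × 10^9 × (11500)² = 1.365 × 10^17 J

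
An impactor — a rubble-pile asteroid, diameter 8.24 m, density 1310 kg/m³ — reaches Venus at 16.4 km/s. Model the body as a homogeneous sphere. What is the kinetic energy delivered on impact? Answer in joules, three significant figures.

v = 16400 m/s.
Mass m = (π/6) ρ d³ = (π/6) × 1310 × (8.24)³ = 3.838 × 10^5 kg
E = ½ m v² = 0.5 × 3.838 × 10^5 × (16400)² = 5.161 × 10^13 J

E ≈ 5.16 × 10^13 J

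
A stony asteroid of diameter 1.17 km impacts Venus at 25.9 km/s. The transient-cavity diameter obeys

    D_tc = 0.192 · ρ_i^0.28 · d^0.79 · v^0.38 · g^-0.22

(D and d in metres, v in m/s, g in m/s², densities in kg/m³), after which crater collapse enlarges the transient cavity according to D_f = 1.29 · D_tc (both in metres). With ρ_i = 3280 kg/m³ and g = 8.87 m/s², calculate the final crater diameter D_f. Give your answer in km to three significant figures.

In SI: d = 1170 m, v = 25900 m/s.
ρ_i^0.28 = 3280^0.28 = 9.648
d^0.79 = 1170^0.79 = 265.4
v^0.38 = 25900^0.38 = 47.54
g^-0.22 = 8.87^-0.22 = 0.6187
D_tc = 0.192 × 9.648 × 265.4 × 47.54 × 0.6187 = 14460 m
D_f = 1.29 × 14460 = 18653 m
     = 18.65 km

D_f ≈ 18.7 km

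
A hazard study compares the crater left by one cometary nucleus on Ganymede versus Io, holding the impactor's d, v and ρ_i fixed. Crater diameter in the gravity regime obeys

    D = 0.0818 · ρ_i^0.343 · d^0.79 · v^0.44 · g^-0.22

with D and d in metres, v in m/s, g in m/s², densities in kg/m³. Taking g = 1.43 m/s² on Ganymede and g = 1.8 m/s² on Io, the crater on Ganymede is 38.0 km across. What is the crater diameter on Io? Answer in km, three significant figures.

All impactor-dependent factors cancel in the ratio, leaving D_Io/D_Ganymede = (g_Io/g_Ganymede)^-0.22.
(1.8/1.43)^-0.22 = 1.259^-0.22 = 0.9506
D_Io = 0.9506 × 38.0 km = 36.1 km

D ≈ 36.1 km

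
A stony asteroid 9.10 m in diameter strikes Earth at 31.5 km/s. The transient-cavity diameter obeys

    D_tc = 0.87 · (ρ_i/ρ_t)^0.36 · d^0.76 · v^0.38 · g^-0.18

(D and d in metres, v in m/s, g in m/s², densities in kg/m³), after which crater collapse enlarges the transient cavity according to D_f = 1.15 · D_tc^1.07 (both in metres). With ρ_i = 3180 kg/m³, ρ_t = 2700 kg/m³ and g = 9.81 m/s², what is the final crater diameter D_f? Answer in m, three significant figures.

D_f ≈ 276 m

v = 31500 m/s.
(ρ_i/ρ_t)^0.36 = (3180/2700)^0.36 = 1.061
d^0.76 = 9.1^0.76 = 5.356
v^0.38 = 31500^0.38 = 51.21
g^-0.18 = 9.81^-0.18 = 0.6630
D_tc = 0.87 × 1.061 × 5.356 × 51.21 × 0.6630 = 167.9 m
D_f = 1.15 × (167.9)^1.07 = 276.4 m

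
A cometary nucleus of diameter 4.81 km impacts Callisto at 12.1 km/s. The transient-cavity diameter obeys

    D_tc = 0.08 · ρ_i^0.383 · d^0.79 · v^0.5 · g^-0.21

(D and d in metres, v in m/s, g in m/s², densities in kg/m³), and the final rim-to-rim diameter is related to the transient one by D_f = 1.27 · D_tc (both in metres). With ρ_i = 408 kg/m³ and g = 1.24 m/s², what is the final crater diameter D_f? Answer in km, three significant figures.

In SI: d = 4810 m, v = 12100 m/s.
ρ_i^0.383 = 408^0.383 = 9.997
d^0.79 = 4810^0.79 = 810.8
v^0.5 = 12100^0.5 = 110.0
g^-0.21 = 1.24^-0.21 = 0.9558
D_tc = 0.08 × 9.997 × 810.8 × 110.0 × 0.9558 = 68180 m
D_f = 1.27 × 68180 = 86589 m
     = 86.59 km

D_f ≈ 86.6 km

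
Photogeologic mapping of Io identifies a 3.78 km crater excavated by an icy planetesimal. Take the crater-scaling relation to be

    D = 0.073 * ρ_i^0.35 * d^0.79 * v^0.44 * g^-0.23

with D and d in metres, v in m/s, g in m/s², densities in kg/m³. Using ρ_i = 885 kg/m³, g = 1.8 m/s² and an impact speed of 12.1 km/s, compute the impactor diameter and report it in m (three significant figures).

Rearranging for d: d = [D / (0.073 · 885^0.35 · 12100^0.44 · 1.8^-0.23)]^(1/0.79).
D = 3780 m.
885^0.35 = 10.75
12100^0.44 = 62.58
1.8^-0.23 = 0.8735
Denominator = 0.073 × 10.75 × 62.58 × 0.8735 = 42.90
D / 42.90 = 3780 / 42.90 = 88.11
d = 88.11^(1/0.79) = 88.11^1.2658 = 289.7 m

d ≈ 290 m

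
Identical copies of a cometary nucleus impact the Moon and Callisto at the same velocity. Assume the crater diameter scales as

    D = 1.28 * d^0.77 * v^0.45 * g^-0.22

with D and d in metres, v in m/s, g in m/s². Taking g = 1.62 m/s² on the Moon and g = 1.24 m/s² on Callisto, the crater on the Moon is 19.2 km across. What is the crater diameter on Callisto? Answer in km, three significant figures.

All impactor-dependent factors cancel in the ratio, leaving D_Callisto/D_Moon = (g_Callisto/g_Moon)^-0.22.
(1.24/1.62)^-0.22 = 0.7654^-0.22 = 1.061
D_Callisto = 1.061 × 19.2 km = 20.4 km

D ≈ 20.4 km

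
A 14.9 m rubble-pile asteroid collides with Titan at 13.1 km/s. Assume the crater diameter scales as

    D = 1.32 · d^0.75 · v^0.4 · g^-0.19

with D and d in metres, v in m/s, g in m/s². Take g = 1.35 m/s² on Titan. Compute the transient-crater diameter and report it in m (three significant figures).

D ≈ 419 m

In SI units: v = 13100 m/s.
d^0.75 = 14.9^0.75 = 7.584
v^0.4 = 13100^0.4 = 44.35
g^-0.19 = 1.35^-0.19 = 0.9446
D = 1.32 × 7.584 × 44.35 × 0.9446 = 419.4 m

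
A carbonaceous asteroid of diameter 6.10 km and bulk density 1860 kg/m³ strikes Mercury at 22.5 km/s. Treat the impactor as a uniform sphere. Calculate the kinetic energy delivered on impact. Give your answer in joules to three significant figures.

E ≈ 5.60 × 10^22 J

d = 6100 m; v = 22500 m/s.
Mass m = (π/6) ρ d³ = (π/6) × 1860 × (6100)³ = 2.211 × 10^14 kg
E = ½ m v² = 0.5 × 2.211 × 10^14 × (22500)² = 5.597 × 10^22 J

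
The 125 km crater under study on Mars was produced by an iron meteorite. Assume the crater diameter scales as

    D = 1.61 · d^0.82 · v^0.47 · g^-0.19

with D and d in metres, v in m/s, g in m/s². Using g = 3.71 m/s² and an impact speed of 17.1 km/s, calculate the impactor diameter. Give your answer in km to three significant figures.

d ≈ 4.67 km

Rearranging for d: d = [D / (1.61 · 17100^0.47 · 3.71^-0.19)]^(1/0.82).
D = 125000 m.
17100^0.47 = 97.61
3.71^-0.19 = 0.7795
Denominator = 1.61 × 97.61 × 0.7795 = 122.5
D / 122.5 = 125000 / 122.5 = 1020
d = 1020^(1/0.82) = 1020^1.2195 = 4666 m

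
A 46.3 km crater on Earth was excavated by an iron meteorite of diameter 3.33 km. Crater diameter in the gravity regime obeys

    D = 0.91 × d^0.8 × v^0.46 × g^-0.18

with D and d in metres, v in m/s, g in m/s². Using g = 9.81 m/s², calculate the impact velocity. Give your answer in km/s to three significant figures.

Rearranging for v: v = [D / (0.91 · 3330^0.8 · 9.81^-0.18)]^(1/0.46).
D = 46300 m.
3330^0.8 = 657.6
9.81^-0.18 = 0.6630
Denominator = 0.91 × 657.6 × 0.6630 = 396.7
D / 396.7 = 46300 / 396.7 = 116.7
v = 116.7^(1/0.46) = 116.7^2.1739 = 31161 m/s

v ≈ 31.2 km/s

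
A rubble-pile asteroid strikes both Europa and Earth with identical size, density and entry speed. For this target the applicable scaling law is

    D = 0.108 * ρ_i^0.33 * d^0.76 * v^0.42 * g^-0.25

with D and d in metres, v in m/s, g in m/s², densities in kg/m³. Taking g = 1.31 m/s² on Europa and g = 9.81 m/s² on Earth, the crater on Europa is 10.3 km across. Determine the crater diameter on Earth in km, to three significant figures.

D ≈ 6.23 km

All impactor-dependent factors cancel in the ratio, leaving D_Earth/D_Europa = (g_Earth/g_Europa)^-0.25.
(9.81/1.31)^-0.25 = 7.489^-0.25 = 0.6045
D_Earth = 0.6045 × 10.3 km = 6.23 km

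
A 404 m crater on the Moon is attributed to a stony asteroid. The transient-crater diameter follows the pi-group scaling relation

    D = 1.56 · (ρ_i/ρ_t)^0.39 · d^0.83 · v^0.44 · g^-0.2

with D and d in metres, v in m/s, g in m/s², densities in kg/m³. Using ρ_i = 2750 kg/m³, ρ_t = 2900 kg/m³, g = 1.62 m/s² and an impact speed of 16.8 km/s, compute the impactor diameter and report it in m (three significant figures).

d ≈ 5.36 m

Rearranging for d: d = [D / (1.56 · (2750/2900)^0.39 · 16800^0.44 · 1.62^-0.2)]^(1/0.83).
(2750/2900)^0.39 = 0.9795
16800^0.44 = 72.30
1.62^-0.2 = 0.9080
Denominator = 1.56 × 0.9795 × 72.30 × 0.9080 = 100.3
D / 100.3 = 404 / 100.3 = 4.028
d = 4.028^(1/0.83) = 4.028^1.2048 = 5.358 m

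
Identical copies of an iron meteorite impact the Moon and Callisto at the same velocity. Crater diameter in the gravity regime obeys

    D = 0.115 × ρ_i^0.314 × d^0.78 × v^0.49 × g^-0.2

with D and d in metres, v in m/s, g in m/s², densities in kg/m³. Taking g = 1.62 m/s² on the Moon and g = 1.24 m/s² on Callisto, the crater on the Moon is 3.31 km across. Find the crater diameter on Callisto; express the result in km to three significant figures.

All impactor-dependent factors cancel in the ratio, leaving D_Callisto/D_Moon = (g_Callisto/g_Moon)^-0.2.
(1.24/1.62)^-0.2 = 0.7654^-0.2 = 1.055
D_Callisto = 1.055 × 3.31 km = 3.49 km

D ≈ 3.49 km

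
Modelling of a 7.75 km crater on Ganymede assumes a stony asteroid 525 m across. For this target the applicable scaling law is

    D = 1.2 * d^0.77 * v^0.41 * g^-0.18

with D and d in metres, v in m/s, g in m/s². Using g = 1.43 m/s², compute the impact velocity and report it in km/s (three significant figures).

Rearranging for v: v = [D / (1.2 · 525^0.77 · 1.43^-0.18)]^(1/0.41).
D = 7750 m.
525^0.77 = 124.3
1.43^-0.18 = 0.9376
Denominator = 1.2 × 124.3 × 0.9376 = 139.9
D / 139.9 = 7750 / 139.9 = 55.40
v = 55.40^(1/0.41) = 55.40^2.439 = 17882 m/s

v ≈ 17.9 km/s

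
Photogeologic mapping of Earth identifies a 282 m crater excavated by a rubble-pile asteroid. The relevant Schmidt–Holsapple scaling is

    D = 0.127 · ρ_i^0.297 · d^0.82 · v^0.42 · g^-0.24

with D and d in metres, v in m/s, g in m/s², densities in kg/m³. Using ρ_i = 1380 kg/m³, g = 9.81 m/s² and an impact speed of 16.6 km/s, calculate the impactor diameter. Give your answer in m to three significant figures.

Rearranging for d: d = [D / (0.127 · 1380^0.297 · 16600^0.42 · 9.81^-0.24)]^(1/0.82).
1380^0.297 = 8.561
16600^0.42 = 59.22
9.81^-0.24 = 0.5781
Denominator = 0.127 × 8.561 × 59.22 × 0.5781 = 37.22
D / 37.22 = 282 / 37.22 = 7.577
d = 7.577^(1/0.82) = 7.577^1.2195 = 11.82 m

d ≈ 11.8 m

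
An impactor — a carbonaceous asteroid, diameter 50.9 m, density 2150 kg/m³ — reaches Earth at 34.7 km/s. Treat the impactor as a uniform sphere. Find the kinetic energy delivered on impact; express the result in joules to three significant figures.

E ≈ 8.94 × 10^16 J

v = 34700 m/s.
Mass m = (π/6) ρ d³ = (π/6) × 2150 × (50.9)³ = 1.485 × 10^8 kg
E = ½ m v² = 0.5 × 1.485 × 10^8 × (34700)² = 8.940 × 10^16 J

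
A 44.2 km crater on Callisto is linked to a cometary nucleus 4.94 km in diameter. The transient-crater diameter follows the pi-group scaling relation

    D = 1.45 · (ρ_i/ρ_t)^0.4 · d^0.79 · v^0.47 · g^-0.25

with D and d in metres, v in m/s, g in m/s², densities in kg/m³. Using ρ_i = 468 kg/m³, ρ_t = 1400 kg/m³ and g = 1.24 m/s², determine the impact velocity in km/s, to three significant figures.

Rearranging for v: v = [D / (1.45 · (468/1400)^0.4 · 4940^0.79 · 1.24^-0.25)]^(1/0.47).
D = 44200 m.
(468/1400)^0.4 = 0.6451
4940^0.79 = 828.0
1.24^-0.25 = 0.9476
Denominator = 1.45 × 0.6451 × 828.0 × 0.9476 = 733.9
D / 733.9 = 44200 / 733.9 = 60.23
v = 60.23^(1/0.47) = 60.23^2.1277 = 6122 m/s

v ≈ 6.12 km/s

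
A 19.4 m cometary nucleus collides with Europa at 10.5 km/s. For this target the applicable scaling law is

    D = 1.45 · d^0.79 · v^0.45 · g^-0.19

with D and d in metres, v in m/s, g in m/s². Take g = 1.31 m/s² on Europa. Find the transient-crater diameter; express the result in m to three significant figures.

In SI units: v = 10500 m/s.
d^0.79 = 19.4^0.79 = 10.41
v^0.45 = 10500^0.45 = 64.50
g^-0.19 = 1.31^-0.19 = 0.9500
D = 1.45 × 10.41 × 64.50 × 0.9500 = 924.9 m

D ≈ 925 m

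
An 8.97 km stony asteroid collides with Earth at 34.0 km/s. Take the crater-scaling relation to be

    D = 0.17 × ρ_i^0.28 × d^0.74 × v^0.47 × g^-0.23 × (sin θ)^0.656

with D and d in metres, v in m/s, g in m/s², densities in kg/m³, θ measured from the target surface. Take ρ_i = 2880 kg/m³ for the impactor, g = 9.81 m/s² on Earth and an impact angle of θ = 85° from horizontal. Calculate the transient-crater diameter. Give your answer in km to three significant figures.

In SI units: d = 8970 m, v = 34000 m/s.
ρ_i^0.28 = 2880^0.28 = 9.303
d^0.74 = 8970^0.74 = 841.5
v^0.47 = 34000^0.47 = 134.8
g^-0.23 = 9.81^-0.23 = 0.5914
(sin 85°)^0.656 = 0.9962^0.656 = 0.9975
D = 0.17 × 9.303 × 841.5 × 134.8 × 0.5914 × 0.9975 = 1.058 × 10^5 m
   = 105.8 km

D ≈ 106 km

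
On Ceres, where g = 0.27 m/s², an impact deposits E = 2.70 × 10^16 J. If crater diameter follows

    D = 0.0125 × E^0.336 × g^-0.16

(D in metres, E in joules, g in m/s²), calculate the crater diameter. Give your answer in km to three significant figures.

D ≈ 5.11 km

E^0.336 = (2.70 × 10^16)^0.336 = 3.318 × 10^5
g^-0.16 = 0.27^-0.16 = 1.233
D = 0.0125 × 3.318 × 10^5 × 1.233 = 5114 m
   = 5.114 km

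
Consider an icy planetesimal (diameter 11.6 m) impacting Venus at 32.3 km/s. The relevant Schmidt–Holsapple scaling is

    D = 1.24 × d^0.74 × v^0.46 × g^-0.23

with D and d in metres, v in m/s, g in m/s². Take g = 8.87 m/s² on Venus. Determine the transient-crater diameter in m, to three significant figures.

D ≈ 546 m

In SI units: v = 32300 m/s.
d^0.74 = 11.6^0.74 = 6.133
v^0.46 = 32300^0.46 = 118.6
g^-0.23 = 8.87^-0.23 = 0.6053
D = 1.24 × 6.133 × 118.6 × 0.6053 = 545.9 m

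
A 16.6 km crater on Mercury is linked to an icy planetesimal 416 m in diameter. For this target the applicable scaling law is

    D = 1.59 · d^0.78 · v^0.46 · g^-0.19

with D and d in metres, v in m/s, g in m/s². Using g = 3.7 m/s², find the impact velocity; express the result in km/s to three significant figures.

v ≈ 33.9 km/s

Rearranging for v: v = [D / (1.59 · 416^0.78 · 3.7^-0.19)]^(1/0.46).
D = 16600 m.
416^0.78 = 110.4
3.7^-0.19 = 0.7799
Denominator = 1.59 × 110.4 × 0.7799 = 136.9
D / 136.9 = 16600 / 136.9 = 121.3
v = 121.3^(1/0.46) = 121.3^2.1739 = 33893 m/s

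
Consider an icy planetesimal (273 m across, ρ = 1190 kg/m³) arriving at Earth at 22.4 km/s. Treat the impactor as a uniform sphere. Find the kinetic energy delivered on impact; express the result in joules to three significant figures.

E ≈ 3.18 × 10^18 J

v = 22400 m/s.
Mass m = (π/6) ρ d³ = (π/6) × 1190 × (273)³ = 1.268 × 10^10 kg
E = ½ m v² = 0.5 × 1.268 × 10^10 × (22400)² = 3.181 × 10^18 J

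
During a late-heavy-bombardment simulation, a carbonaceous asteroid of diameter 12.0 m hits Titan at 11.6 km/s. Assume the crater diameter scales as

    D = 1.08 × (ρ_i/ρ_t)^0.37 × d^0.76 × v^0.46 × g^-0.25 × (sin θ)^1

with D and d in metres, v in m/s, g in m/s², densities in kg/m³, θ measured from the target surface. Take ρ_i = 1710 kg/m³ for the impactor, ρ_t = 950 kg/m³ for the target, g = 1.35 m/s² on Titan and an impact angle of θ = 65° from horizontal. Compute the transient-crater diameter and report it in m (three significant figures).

In SI units: v = 11600 m/s.
(ρ_i/ρ_t)^0.37 = (1710/950)^0.37 = 1.243
d^0.76 = 12^0.76 = 6.610
v^0.46 = 11600^0.46 = 74.07
g^-0.25 = 1.35^-0.25 = 0.9277
(sin 65°)^1 = 0.9063^1 = 0.9063
D = 1.08 × 1.243 × 6.610 × 74.07 × 0.9277 × 0.9063 = 552.6 m

D ≈ 553 m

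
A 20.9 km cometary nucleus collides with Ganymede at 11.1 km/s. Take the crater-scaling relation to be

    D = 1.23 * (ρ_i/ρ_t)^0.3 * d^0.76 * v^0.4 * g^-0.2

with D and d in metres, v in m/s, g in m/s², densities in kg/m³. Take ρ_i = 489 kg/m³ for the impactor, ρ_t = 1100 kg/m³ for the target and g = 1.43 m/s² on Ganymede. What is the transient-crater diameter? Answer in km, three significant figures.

In SI units: d = 20900 m, v = 11100 m/s.
(ρ_i/ρ_t)^0.3 = (489/1100)^0.3 = 0.7841
d^0.76 = 20900^0.76 = 1920
v^0.4 = 11100^0.4 = 41.51
g^-0.2 = 1.43^-0.2 = 0.9310
D = 1.23 × 0.7841 × 1920 × 41.51 × 0.9310 = 71562 m
   = 71.56 km

D ≈ 71.6 km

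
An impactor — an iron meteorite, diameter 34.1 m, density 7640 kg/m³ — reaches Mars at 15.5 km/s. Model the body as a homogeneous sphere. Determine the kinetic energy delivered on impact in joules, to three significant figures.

E ≈ 1.91 × 10^16 J

v = 15500 m/s.
Mass m = (π/6) ρ d³ = (π/6) × 7640 × (34.1)³ = 1.586 × 10^8 kg
E = ½ m v² = 0.5 × 1.586 × 10^8 × (15500)² = 1.905 × 10^16 J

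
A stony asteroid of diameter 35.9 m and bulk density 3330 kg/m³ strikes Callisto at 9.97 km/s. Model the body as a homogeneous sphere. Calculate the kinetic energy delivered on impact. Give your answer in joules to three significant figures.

v = 9970 m/s.
Mass m = (π/6) ρ d³ = (π/6) × 3330 × (35.9)³ = 8.067 × 10^7 kg
E = ½ m v² = 0.5 × 8.067 × 10^7 × (9970)² = 4.009 × 10^15 J

E ≈ 4.01 × 10^15 J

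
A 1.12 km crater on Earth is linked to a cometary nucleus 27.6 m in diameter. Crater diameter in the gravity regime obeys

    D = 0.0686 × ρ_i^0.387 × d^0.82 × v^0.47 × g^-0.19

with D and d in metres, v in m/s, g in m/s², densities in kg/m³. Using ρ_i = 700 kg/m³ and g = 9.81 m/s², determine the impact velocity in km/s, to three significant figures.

v ≈ 32.2 km/s

Rearranging for v: v = [D / (0.0686 · 700^0.387 · 27.6^0.82 · 9.81^-0.19)]^(1/0.47).
D = 1120 m.
700^0.387 = 12.62
27.6^0.82 = 15.19
9.81^-0.19 = 0.6480
Denominator = 0.0686 × 12.62 × 15.19 × 0.6480 = 8.522
D / 8.522 = 1120 / 8.522 = 131.4
v = 131.4^(1/0.47) = 131.4^2.1277 = 32191 m/s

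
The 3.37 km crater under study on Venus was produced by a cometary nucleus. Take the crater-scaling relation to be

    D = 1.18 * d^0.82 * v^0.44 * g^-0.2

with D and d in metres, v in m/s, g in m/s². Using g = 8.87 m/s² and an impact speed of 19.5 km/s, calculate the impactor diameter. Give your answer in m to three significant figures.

d ≈ 139 m

Rearranging for d: d = [D / (1.18 · 19500^0.44 · 8.87^-0.2)]^(1/0.82).
D = 3370 m.
19500^0.44 = 77.20
8.87^-0.2 = 0.6463
Denominator = 1.18 × 77.20 × 0.6463 = 58.88
D / 58.88 = 3370 / 58.88 = 57.24
d = 57.24^(1/0.82) = 57.24^1.2195 = 139.2 m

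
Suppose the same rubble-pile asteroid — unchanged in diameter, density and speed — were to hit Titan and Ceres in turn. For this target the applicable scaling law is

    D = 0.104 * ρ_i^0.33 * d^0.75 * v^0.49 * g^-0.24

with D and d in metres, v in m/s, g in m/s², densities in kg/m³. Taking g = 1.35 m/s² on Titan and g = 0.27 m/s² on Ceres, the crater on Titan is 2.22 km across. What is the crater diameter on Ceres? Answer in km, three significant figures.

All impactor-dependent factors cancel in the ratio, leaving D_Ceres/D_Titan = (g_Ceres/g_Titan)^-0.24.
(0.27/1.35)^-0.24 = 0.2000^-0.24 = 1.471
D_Ceres = 1.471 × 2.22 km = 3.27 km

D ≈ 3.27 km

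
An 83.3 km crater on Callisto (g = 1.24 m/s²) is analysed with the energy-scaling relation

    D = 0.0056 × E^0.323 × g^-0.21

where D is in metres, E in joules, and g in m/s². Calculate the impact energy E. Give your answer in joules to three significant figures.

Rearranging: E = [D / (0.0056 · g^-0.21)]^(1/0.323).
D = 83300 m.
g^-0.21 = 1.24^-0.21 = 0.9558
D / (0.0056 × 0.9558) = 83300 / (5.352 × 10^-3) = 1.556 × 10^7
E = (1.556 × 10^7)^3.096 = 1.847 × 10^22 J

E ≈ 1.85 × 10^22 J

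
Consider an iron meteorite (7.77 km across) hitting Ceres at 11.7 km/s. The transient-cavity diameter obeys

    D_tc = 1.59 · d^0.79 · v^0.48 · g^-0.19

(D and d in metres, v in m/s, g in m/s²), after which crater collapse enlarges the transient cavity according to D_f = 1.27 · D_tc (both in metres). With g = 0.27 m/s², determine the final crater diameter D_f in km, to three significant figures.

In SI: d = 7770 m, v = 11700 m/s.
d^0.79 = 7770^0.79 = 1184
v^0.48 = 11700^0.48 = 89.69
g^-0.19 = 0.27^-0.19 = 1.282
D_tc = 1.59 × 1184 × 89.69 × 1.282 = 2.165 × 10^5 m
D_f = 1.27 × 2.165 × 10^5 = 2.750 × 10^5 m
     = 275.0 km

D_f ≈ 275 km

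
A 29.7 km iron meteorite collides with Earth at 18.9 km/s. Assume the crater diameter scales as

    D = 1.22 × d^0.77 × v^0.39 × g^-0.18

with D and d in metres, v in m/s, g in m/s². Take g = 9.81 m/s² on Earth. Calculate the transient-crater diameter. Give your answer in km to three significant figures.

D ≈ 105 km

In SI units: d = 29700 m, v = 18900 m/s.
d^0.77 = 29700^0.77 = 2780
v^0.39 = 18900^0.39 = 46.54
g^-0.18 = 9.81^-0.18 = 0.6630
D = 1.22 × 2780 × 46.54 × 0.6630 = 1.047 × 10^5 m
   = 104.7 km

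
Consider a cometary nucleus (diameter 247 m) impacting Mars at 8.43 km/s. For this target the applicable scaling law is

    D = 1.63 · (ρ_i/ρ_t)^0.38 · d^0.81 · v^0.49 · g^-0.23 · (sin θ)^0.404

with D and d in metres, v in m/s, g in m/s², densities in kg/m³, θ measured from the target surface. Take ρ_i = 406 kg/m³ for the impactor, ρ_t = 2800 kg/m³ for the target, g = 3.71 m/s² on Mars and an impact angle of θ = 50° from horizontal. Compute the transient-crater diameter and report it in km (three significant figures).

D ≈ 3.78 km

In SI units: v = 8430 m/s.
(ρ_i/ρ_t)^0.38 = (406/2800)^0.38 = 0.4801
d^0.81 = 247^0.81 = 86.71
v^0.49 = 8430^0.49 = 83.88
g^-0.23 = 3.71^-0.23 = 0.7397
(sin 50°)^0.404 = 0.7660^0.404 = 0.8979
D = 1.63 × 0.4801 × 86.71 × 83.88 × 0.7397 × 0.8979 = 3780 m
   = 3.780 km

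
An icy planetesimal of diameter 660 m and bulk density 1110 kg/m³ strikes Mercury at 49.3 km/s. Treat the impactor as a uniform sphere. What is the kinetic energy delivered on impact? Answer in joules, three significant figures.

E ≈ 2.03 × 10^20 J

v = 49300 m/s.
Mass m = (π/6) ρ d³ = (π/6) × 1110 × (660)³ = 1.671 × 10^11 kg
E = ½ m v² = 0.5 × 1.671 × 10^11 × (49300)² = 2.031 × 10^20 J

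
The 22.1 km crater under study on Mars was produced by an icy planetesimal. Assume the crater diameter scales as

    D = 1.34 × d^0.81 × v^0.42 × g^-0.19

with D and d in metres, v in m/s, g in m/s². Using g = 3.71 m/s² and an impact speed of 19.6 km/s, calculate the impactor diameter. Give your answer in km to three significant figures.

d ≈ 1.30 km

Rearranging for d: d = [D / (1.34 · 19600^0.42 · 3.71^-0.19)]^(1/0.81).
D = 22100 m.
19600^0.42 = 63.50
3.71^-0.19 = 0.7795
Denominator = 1.34 × 63.50 × 0.7795 = 66.33
D / 66.33 = 22100 / 66.33 = 333.2
d = 333.2^(1/0.81) = 333.2^1.2346 = 1302 m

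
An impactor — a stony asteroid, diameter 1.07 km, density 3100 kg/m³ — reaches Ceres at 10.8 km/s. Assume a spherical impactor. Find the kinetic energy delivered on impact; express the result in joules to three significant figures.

d = 1070 m; v = 10800 m/s.
Mass m = (π/6) ρ d³ = (π/6) × 3100 × (1070)³ = 1.988 × 10^12 kg
E = ½ m v² = 0.5 × 1.988 × 10^12 × (10800)² = 1.159 × 10^20 J

E ≈ 1.16 × 10^20 J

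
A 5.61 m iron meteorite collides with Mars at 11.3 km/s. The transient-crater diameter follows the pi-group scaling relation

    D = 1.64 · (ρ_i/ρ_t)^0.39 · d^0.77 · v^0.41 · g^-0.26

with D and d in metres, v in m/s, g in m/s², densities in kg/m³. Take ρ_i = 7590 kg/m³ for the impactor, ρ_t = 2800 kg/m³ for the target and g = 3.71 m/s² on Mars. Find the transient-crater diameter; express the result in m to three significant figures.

In SI units: v = 11300 m/s.
(ρ_i/ρ_t)^0.39 = (7590/2800)^0.39 = 1.475
d^0.77 = 5.61^0.77 = 3.773
v^0.41 = 11300^0.41 = 45.89
g^-0.26 = 3.71^-0.26 = 0.7112
D = 1.64 × 1.475 × 3.773 × 45.89 × 0.7112 = 297.9 m

D ≈ 298 m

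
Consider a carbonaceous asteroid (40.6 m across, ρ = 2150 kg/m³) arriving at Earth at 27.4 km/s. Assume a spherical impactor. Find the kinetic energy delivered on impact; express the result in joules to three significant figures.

v = 27400 m/s.
Mass m = (π/6) ρ d³ = (π/6) × 2150 × (40.6)³ = 7.534 × 10^7 kg
E = ½ m v² = 0.5 × 7.534 × 10^7 × (27400)² = 2.828 × 10^16 J

E ≈ 2.83 × 10^16 J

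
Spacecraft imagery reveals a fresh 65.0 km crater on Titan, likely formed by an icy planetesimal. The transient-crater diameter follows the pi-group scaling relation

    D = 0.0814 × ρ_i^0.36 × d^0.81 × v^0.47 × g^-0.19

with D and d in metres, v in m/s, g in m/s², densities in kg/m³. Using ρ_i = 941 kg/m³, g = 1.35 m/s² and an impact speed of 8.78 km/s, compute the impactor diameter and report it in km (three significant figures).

d ≈ 5.10 km

Rearranging for d: d = [D / (0.0814 · 941^0.36 · 8780^0.47 · 1.35^-0.19)]^(1/0.81).
D = 65000 m.
941^0.36 = 11.76
8780^0.47 = 71.36
1.35^-0.19 = 0.9446
Denominator = 0.0814 × 11.76 × 71.36 × 0.9446 = 64.53
D / 64.53 = 65000 / 64.53 = 1007
d = 1007^(1/0.81) = 1007^1.2346 = 5100 m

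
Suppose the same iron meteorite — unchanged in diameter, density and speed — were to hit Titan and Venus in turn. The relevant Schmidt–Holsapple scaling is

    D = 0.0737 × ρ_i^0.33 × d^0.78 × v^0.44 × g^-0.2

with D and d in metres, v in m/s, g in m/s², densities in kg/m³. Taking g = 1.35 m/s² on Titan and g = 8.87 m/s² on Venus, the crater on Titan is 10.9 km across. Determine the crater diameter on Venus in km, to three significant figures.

All impactor-dependent factors cancel in the ratio, leaving D_Venus/D_Titan = (g_Venus/g_Titan)^-0.2.
(8.87/1.35)^-0.2 = 6.570^-0.2 = 0.6863
D_Venus = 0.6863 × 10.9 km = 7.48 km

D ≈ 7.48 km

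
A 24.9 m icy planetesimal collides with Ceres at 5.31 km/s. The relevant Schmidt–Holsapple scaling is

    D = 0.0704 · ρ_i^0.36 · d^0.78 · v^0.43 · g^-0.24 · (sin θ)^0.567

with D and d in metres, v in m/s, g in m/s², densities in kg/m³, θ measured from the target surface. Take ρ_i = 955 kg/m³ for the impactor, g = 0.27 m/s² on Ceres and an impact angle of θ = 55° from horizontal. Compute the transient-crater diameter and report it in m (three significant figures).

D ≈ 500 m

In SI units: v = 5310 m/s.
ρ_i^0.36 = 955^0.36 = 11.83
d^0.78 = 24.9^0.78 = 12.28
v^0.43 = 5310^0.43 = 39.98
g^-0.24 = 0.27^-0.24 = 1.369
(sin 55°)^0.567 = 0.8192^0.567 = 0.8931
D = 0.0704 × 11.83 × 12.28 × 39.98 × 1.369 × 0.8931 = 499.9 m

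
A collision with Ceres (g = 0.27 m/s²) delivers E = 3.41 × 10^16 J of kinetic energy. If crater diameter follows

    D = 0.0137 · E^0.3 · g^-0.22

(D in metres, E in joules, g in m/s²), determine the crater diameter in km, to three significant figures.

D ≈ 1.67 km

E^0.3 = (3.41 × 10^16)^0.3 = 9.116 × 10^4
g^-0.22 = 0.27^-0.22 = 1.334
D = 0.0137 × 9.116 × 10^4 × 1.334 = 1666 m
   = 1.666 km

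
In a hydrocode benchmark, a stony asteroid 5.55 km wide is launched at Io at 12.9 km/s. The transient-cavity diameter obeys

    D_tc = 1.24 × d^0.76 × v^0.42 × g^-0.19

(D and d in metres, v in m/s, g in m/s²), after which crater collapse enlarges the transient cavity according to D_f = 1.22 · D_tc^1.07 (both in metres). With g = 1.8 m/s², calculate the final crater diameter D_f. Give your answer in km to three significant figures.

D_f ≈ 106 km

In SI: d = 5550 m, v = 12900 m/s.
d^0.76 = 5550^0.76 = 700.9
v^0.42 = 12900^0.42 = 53.27
g^-0.19 = 1.8^-0.19 = 0.8943
D_tc = 1.24 × 700.9 × 53.27 × 0.8943 = 41400 m
D_f = 1.22 × (41400)^1.07 = 1.063 × 10^5 m
     = 106.3 km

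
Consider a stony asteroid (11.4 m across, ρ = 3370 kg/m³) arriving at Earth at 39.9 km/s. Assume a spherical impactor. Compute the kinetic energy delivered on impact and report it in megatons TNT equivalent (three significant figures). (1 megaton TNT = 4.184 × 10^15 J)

v = 39900 m/s.
Mass m = (π/6) ρ d³ = (π/6) × 3370 × (11.4)³ = 2.614 × 10^6 kg
E = ½ m v² = 0.5 × 2.614 × 10^6 × (39900)² = 2.081 × 10^15 J
   = 2.081 × 10^15 / 4.184×10^15 = 0.4974 Mt

E ≈ 0.497 Mt TNT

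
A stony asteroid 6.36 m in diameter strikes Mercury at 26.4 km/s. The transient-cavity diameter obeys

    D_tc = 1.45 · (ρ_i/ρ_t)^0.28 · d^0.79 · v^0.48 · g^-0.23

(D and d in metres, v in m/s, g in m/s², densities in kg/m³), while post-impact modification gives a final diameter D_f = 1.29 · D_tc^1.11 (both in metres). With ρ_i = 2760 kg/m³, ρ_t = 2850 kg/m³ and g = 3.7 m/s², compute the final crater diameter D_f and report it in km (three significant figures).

D_f ≈ 1.59 km

v = 26400 m/s.
(ρ_i/ρ_t)^0.28 = (2760/2850)^0.28 = 0.9911
d^0.79 = 6.36^0.79 = 4.313
v^0.48 = 26400^0.48 = 132.5
g^-0.23 = 3.7^-0.23 = 0.7401
D_tc = 1.45 × 0.9911 × 4.313 × 132.5 × 0.7401 = 607.8 m
D_f = 1.29 × (607.8)^1.11 = 1587 m
     = 1.587 km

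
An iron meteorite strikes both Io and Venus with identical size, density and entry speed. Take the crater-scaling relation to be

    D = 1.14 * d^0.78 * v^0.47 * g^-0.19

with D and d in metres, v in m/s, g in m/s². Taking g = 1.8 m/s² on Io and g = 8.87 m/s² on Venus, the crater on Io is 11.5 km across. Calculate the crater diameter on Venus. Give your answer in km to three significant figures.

D ≈ 8.49 km

All impactor-dependent factors cancel in the ratio, leaving D_Venus/D_Io = (g_Venus/g_Io)^-0.19.
(8.87/1.8)^-0.19 = 4.928^-0.19 = 0.7386
D_Venus = 0.7386 × 11.5 km = 8.49 km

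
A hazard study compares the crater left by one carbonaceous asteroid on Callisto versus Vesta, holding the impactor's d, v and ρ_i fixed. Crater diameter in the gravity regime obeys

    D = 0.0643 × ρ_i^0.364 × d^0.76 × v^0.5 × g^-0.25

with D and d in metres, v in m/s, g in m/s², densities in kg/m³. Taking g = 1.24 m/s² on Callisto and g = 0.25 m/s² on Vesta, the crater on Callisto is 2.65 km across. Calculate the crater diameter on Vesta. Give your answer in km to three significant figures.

D ≈ 3.95 km

All impactor-dependent factors cancel in the ratio, leaving D_Vesta/D_Callisto = (g_Vesta/g_Callisto)^-0.25.
(0.25/1.24)^-0.25 = 0.2016^-0.25 = 1.492
D_Vesta = 1.492 × 2.65 km = 3.95 km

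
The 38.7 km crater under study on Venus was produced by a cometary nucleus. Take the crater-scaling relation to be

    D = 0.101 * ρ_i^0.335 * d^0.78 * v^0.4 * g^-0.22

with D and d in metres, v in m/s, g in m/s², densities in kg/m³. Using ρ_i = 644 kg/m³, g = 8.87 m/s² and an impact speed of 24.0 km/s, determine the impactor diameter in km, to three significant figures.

d ≈ 9.40 km

Rearranging for d: d = [D / (0.101 · 644^0.335 · 24000^0.4 · 8.87^-0.22)]^(1/0.78).
D = 38700 m.
644^0.335 = 8.729
24000^0.4 = 56.50
8.87^-0.22 = 0.6187
Denominator = 0.101 × 8.729 × 56.50 × 0.6187 = 30.82
D / 30.82 = 38700 / 30.82 = 1256
d = 1256^(1/0.78) = 1256^1.2821 = 9402 m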